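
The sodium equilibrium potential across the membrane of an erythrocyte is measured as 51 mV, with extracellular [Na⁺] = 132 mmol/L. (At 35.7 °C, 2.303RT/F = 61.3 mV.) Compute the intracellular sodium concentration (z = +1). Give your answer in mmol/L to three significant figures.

19.4 mmol/L

Nernst: E = (61.3/1) · log₁₀([out]/[in]), so log₁₀([out]/[in]) = 51.0 × 1 / 61.3 = 0.8320.
[out]/[in] = 10^(0.8320) = 6.792.
[in] = 132 / 6.792 = 19.44 mmol/L.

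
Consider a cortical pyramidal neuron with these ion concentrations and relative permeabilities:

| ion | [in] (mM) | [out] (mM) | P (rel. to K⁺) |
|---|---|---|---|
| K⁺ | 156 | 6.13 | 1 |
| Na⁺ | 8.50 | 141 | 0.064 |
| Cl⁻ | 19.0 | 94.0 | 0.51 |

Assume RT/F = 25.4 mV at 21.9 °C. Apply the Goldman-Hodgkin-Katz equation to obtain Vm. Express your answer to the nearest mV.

Vm = 25.4 · ln[(Σ P·[cation]ₒ + Σ P·[anion]ᵢ) / (Σ P·[cation]ᵢ + Σ P·[anion]ₒ)]
Numerator = 1×6.13 + 0.064×141 + 0.51×19.0 = 24.84
Denominator = 1×156 + 0.064×8.50 + 0.51×94.0 = 204.5
Vm = 25.4 · ln(0.1215) = 25.4 × (-2.1079) = -53.54 mV

-54 mV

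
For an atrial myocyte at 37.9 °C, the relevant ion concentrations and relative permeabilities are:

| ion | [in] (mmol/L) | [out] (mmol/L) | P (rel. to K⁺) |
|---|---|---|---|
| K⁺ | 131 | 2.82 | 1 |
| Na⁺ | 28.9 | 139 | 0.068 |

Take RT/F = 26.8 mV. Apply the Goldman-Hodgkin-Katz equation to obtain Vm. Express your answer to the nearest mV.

Vm = 26.8 · ln[(Σ P·[cation]ₒ + Σ P·[anion]ᵢ) / (Σ P·[cation]ᵢ + Σ P·[anion]ₒ)]
Numerator = 1×2.82 + 0.068×139 = 12.27
Denominator = 1×131 + 0.068×28.9 = 133
Vm = 26.8 · ln(0.092295) = 26.8 × (-2.3828) = -63.86 mV

-64 mV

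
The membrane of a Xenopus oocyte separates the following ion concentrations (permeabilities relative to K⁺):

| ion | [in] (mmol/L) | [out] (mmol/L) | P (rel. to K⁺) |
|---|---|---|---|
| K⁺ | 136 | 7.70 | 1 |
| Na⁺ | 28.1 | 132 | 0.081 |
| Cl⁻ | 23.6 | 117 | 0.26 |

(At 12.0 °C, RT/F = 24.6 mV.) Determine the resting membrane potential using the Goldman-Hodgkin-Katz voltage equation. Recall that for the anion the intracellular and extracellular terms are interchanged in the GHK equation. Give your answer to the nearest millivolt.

Vm = 24.6 · ln[(Σ P·[cation]ₒ + Σ P·[anion]ᵢ) / (Σ P·[cation]ᵢ + Σ P·[anion]ₒ)]
Numerator = 1×7.70 + 0.081×132 + 0.26×23.6 = 24.53
Denominator = 1×136 + 0.081×28.1 + 0.26×117 = 168.7
Vm = 24.6 · ln(0.1454) = 24.6 × (-1.9283) = -47.44 mV

-47 mV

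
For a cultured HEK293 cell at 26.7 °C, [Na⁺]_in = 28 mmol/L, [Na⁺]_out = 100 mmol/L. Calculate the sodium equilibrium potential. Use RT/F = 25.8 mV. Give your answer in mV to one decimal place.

E = (25.8/z) · ln([Na⁺]_out/[Na⁺]_in) with z = +1.
= (25.8/1) · ln(100/28) = 25.80 · ln(3.571)
= 25.80 · (1.2730) = 32.84 mV

32.8 mV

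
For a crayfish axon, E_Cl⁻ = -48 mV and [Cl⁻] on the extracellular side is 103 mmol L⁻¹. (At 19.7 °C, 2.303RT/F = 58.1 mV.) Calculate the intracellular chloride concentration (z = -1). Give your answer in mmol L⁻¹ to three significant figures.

15.4 mmol L⁻¹

Nernst: E = (58.1/-1) · log₁₀([out]/[in]), so log₁₀([out]/[in]) = -48.0 × -1 / 58.1 = 0.8262.
[out]/[in] = 10^(0.8262) = 6.701.
[in] = 103 / 6.701 = 15.37 mmol L⁻¹.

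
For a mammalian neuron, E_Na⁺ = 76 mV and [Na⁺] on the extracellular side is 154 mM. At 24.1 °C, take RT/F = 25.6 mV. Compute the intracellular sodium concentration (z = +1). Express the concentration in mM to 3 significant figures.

7.91 mM

Nernst: E = (25.6/1) · ln([out]/[in]), so ln([out]/[in]) = 76.0 × 1 / 25.6 = 2.9688.
[out]/[in] = e^(2.9688) = 19.47.
[in] = 154 / 19.47 = 7.911 mM.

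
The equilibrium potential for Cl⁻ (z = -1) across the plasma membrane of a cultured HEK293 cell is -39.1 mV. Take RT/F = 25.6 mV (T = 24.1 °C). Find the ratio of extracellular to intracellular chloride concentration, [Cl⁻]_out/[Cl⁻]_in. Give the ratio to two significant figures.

ln([out]/[in]) = E·z/(25.6) = -39.1 × -1 / 25.6 = 1.5273
[out]/[in] = e^(1.5273) = 4.606

4.6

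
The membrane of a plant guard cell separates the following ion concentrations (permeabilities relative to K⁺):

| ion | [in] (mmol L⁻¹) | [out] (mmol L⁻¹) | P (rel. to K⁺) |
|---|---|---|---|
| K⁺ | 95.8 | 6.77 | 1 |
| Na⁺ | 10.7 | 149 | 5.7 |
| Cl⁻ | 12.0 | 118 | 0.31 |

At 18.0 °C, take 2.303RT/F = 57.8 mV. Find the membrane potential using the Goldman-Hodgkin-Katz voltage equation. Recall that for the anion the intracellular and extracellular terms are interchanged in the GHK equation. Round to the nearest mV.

Vm = 57.8 · log₁₀[(Σ P·[cation]ₒ + Σ P·[anion]ᵢ) / (Σ P·[cation]ᵢ + Σ P·[anion]ₒ)]
Numerator = 1×6.77 + 5.7×149 + 0.31×12.0 = 859.8
Denominator = 1×95.8 + 5.7×10.7 + 0.31×118 = 193.4
Vm = 57.8 · log₁₀(4.4463) = 57.8 × (0.6480) = 37.45 mV

37 mV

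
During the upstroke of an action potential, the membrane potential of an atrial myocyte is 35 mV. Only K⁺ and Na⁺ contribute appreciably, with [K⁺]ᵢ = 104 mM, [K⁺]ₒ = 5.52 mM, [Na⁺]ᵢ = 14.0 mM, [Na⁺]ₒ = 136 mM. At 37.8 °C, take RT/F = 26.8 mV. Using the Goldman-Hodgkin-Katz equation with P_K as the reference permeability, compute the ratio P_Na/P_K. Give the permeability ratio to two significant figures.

4.5

Let α = P_Na/P_K. GHK: Vm = 26.8·ln[(Kₒ + α·Naₒ)/(Kᵢ + α·Naᵢ)].
e^(Vm/26.8) = e^(35.0/26.8) = 3.6913
So 3.6913·(Kᵢ + α·Naᵢ) = Kₒ + α·Naₒ → α = (3.6913·104.0 − 5.52) / (136.0 − 3.6913·14.0)
α = (383.9 − 5.52) / (136.0 − 51.68) = 378.4/84.32 = 4.487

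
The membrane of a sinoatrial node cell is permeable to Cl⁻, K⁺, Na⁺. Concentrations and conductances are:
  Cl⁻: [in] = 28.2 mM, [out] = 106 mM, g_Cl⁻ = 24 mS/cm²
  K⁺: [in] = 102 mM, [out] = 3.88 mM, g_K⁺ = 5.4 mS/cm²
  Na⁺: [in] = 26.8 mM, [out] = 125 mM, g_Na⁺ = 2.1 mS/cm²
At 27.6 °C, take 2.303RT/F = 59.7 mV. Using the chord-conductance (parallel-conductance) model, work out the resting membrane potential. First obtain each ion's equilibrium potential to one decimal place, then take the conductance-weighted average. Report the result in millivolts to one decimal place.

E_Cl⁻ = (59.7/-1)·log₁₀(106/28.2) = -34.3 mV
E_K⁺ = (59.7/1)·log₁₀(3.88/102) = -84.8 mV
E_Na⁺ = (59.7/1)·log₁₀(125/26.8) = 39.9 mV
Vm = (Σ gᵢEᵢ)/(Σ gᵢ) = (24·-34.3 + 5.4·-84.8 + 2.1·39.9) / (24 + 5.4 + 2.1)
= -1197.33 / 31.5 = -38.01 mV

-38.0 mV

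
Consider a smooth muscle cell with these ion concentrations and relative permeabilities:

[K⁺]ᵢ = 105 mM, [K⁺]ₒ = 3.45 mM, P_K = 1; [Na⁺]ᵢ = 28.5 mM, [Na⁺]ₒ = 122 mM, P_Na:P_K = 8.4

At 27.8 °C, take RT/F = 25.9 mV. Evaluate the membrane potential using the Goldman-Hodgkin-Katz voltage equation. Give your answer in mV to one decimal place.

Vm = 25.9 · ln[(Σ P·[cation]ₒ + Σ P·[anion]ᵢ) / (Σ P·[cation]ᵢ + Σ P·[anion]ₒ)]
Numerator = 1×3.45 + 8.4×122 = 1028
Denominator = 1×105 + 8.4×28.5 = 344.4
Vm = 25.9 · ln(2.9856) = 25.9 × (1.0938) = 28.33 mV

28.3 mV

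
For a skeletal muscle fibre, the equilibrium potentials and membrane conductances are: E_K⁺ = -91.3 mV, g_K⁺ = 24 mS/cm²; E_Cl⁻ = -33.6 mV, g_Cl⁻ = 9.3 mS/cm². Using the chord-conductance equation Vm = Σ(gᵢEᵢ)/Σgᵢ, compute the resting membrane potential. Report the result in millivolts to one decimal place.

-75.2 mV

Σ gᵢEᵢ = 24·(-91.3) + 9.3·(-33.6) = -2503.68
Σ gᵢ = 24 + 9.3 = 33.3
Vm = -2503.68 / 33.3 = -75.19 mV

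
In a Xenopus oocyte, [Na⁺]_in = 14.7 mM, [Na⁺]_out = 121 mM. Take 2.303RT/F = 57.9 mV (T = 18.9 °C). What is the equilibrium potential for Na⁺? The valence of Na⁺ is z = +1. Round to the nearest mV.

53 mV

E = (57.9/z) · log₁₀([Na⁺]_out/[Na⁺]_in) with z = +1.
= (57.9/1) · log₁₀(121/14.7) = 57.90 · log₁₀(8.231)
= 57.90 · (0.9155) = 53.01 mV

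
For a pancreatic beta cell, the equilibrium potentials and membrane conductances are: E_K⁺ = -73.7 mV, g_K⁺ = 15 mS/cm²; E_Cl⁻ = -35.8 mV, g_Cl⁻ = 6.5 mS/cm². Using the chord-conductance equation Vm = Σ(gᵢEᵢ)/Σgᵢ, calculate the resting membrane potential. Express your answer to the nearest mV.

-62 mV

Σ gᵢEᵢ = 15·(-73.7) + 6.5·(-35.8) = -1338.20
Σ gᵢ = 15 + 6.5 = 21.5
Vm = -1338.20 / 21.5 = -62.24 mV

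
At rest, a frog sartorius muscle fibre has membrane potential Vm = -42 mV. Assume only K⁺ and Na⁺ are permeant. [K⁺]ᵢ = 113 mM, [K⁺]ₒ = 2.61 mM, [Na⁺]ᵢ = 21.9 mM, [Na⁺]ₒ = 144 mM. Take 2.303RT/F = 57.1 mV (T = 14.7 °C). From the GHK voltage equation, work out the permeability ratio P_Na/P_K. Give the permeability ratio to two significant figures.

Let α = P_Na/P_K. GHK: Vm = 57.1·log₁₀[(Kₒ + α·Naₒ)/(Kᵢ + α·Naᵢ)].
10^(Vm/57.1) = 10^(-42.0/57.1) = 0.18384
So 0.18384·(Kᵢ + α·Naᵢ) = Kₒ + α·Naₒ → α = (0.18384·113.0 − 2.61) / (144.0 − 0.18384·21.9)
α = (20.77 − 2.61) / (144.0 − 4.026) = 18.16/140 = 0.1298

0.13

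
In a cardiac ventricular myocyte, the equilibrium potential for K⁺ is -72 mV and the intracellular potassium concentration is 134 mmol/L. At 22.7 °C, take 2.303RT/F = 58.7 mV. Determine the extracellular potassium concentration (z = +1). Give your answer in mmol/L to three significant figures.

Nernst: E = (58.7/1) · log₁₀([out]/[in]), so log₁₀([out]/[in]) = -72.0 × 1 / 58.7 = -1.2266.
[out]/[in] = 10^(-1.2266) = 0.05935.
[out] = 0.05935 × 134 = 7.953 mmol/L.

7.95 mmol/L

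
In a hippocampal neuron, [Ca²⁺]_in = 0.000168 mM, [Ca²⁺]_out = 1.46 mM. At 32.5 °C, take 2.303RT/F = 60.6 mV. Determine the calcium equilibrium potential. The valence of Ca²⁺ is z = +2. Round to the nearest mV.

E = (60.6/z) · log₁₀([Ca²⁺]_out/[Ca²⁺]_in) with z = +2.
= (60.6/2) · log₁₀(1.46/0.000168) = 30.30 · log₁₀(8690)
= 30.30 · (3.9390) = 119.35 mV

119 mV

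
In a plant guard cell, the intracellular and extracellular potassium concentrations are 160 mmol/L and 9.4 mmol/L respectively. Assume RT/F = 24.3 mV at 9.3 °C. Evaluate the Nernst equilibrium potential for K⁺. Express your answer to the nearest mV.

E = (24.3/z) · ln([K⁺]_out/[K⁺]_in) with z = +1.
= (24.3/1) · ln(9.4/160) = 24.30 · ln(0.05875)
= 24.30 · (-2.8345) = -68.88 mV

-69 mV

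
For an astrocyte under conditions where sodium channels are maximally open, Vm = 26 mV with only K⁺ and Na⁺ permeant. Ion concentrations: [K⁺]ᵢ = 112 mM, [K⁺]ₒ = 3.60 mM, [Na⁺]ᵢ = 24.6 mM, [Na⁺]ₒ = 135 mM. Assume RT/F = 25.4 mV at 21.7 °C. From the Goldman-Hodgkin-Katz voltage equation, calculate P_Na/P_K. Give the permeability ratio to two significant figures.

4.6

Let α = P_Na/P_K. GHK: Vm = 25.4·ln[(Kₒ + α·Naₒ)/(Kᵢ + α·Naᵢ)].
e^(Vm/25.4) = e^(26.0/25.4) = 2.7833
So 2.7833·(Kᵢ + α·Naᵢ) = Kₒ + α·Naₒ → α = (2.7833·112.0 − 3.6) / (135.0 − 2.7833·24.6)
α = (311.7 − 3.6) / (135.0 − 68.47) = 308.1/66.53 = 4.631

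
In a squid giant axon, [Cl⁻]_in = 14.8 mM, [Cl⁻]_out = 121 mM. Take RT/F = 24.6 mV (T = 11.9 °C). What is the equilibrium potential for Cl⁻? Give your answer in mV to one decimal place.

-51.7 mV

E = (24.6/z) · ln([Cl⁻]_out/[Cl⁻]_in) with z = -1.
For an anion, dividing by z = -1 reverses the sign.
= (24.6/-1) · ln(121/14.8) = -24.60 · ln(8.176)
= -24.60 · (2.1012) = -51.69 mV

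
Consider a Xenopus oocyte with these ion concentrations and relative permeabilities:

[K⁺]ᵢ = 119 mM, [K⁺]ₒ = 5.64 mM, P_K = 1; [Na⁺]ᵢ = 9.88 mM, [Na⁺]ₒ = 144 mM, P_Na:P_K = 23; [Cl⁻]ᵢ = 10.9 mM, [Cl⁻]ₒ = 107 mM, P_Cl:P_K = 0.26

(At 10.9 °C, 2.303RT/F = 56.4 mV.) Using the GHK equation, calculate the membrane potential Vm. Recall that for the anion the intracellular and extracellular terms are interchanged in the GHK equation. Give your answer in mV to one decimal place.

Vm = 56.4 · log₁₀[(Σ P·[cation]ₒ + Σ P·[anion]ᵢ) / (Σ P·[cation]ᵢ + Σ P·[anion]ₒ)]
Numerator = 1×5.64 + 23×144 + 0.26×10.9 = 3320
Denominator = 1×119 + 23×9.88 + 0.26×107 = 374.1
Vm = 56.4 · log₁₀(8.8768) = 56.4 × (0.9483) = 53.48 mV

53.5 mV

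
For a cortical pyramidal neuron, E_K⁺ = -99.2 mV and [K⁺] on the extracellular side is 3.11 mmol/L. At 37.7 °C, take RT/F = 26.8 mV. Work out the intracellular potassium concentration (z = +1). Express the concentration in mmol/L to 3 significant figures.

126 mmol/L

Nernst: E = (26.8/1) · ln([out]/[in]), so ln([out]/[in]) = -99.2 × 1 / 26.8 = -3.7015.
[out]/[in] = e^(-3.7015) = 0.02469.
[in] = 3.11 / 0.02469 = 126 mmol/L.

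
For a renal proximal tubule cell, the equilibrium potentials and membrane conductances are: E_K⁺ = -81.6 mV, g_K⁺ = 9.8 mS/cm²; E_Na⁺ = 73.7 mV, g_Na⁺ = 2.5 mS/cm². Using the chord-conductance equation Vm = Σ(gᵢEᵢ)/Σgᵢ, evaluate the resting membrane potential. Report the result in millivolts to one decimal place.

Σ gᵢEᵢ = 9.8·(-81.6) + 2.5·(73.7) = -615.43
Σ gᵢ = 9.8 + 2.5 = 12.3
Vm = -615.43 / 12.3 = -50.03 mV

-50.0 mV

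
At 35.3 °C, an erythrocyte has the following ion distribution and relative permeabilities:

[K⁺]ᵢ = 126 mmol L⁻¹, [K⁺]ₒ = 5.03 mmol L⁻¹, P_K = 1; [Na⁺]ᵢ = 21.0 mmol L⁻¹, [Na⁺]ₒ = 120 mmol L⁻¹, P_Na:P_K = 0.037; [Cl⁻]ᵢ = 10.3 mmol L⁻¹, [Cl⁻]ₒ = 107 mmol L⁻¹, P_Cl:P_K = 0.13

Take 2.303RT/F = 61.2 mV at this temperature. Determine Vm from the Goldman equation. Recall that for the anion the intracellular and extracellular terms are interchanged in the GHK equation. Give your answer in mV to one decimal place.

-68.2 mV

Vm = 61.2 · log₁₀[(Σ P·[cation]ₒ + Σ P·[anion]ᵢ) / (Σ P·[cation]ᵢ + Σ P·[anion]ₒ)]
Numerator = 1×5.03 + 0.037×120 + 0.13×10.3 = 10.81
Denominator = 1×126 + 0.037×21.0 + 0.13×107 = 140.7
Vm = 61.2 · log₁₀(0.07683) = 61.2 × (-1.1145) = -68.21 mV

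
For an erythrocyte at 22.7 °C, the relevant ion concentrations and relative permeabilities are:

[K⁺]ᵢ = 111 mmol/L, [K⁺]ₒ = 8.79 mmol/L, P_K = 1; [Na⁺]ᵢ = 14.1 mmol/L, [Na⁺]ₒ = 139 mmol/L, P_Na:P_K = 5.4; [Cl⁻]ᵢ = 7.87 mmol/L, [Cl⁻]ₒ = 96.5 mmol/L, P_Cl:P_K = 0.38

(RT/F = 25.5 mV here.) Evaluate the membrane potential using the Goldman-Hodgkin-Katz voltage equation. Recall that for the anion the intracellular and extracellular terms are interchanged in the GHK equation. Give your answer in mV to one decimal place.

31.3 mV

Vm = 25.5 · ln[(Σ P·[cation]ₒ + Σ P·[anion]ᵢ) / (Σ P·[cation]ᵢ + Σ P·[anion]ₒ)]
Numerator = 1×8.79 + 5.4×139 + 0.38×7.87 = 762.4
Denominator = 1×111 + 5.4×14.1 + 0.38×96.5 = 223.8
Vm = 25.5 · ln(3.4064) = 25.5 × (1.2256) = 31.25 mV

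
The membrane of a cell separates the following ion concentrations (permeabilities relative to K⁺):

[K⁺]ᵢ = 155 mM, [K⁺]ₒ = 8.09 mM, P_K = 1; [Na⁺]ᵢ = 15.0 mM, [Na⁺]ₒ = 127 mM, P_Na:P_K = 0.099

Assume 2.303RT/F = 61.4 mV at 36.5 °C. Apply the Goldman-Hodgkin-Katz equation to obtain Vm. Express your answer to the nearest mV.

-54 mV

Vm = 61.4 · log₁₀[(Σ P·[cation]ₒ + Σ P·[anion]ᵢ) / (Σ P·[cation]ᵢ + Σ P·[anion]ₒ)]
Numerator = 1×8.09 + 0.099×127 = 20.66
Denominator = 1×155 + 0.099×15.0 = 156.5
Vm = 61.4 · log₁₀(0.13204) = 61.4 × (-0.8793) = -53.99 mV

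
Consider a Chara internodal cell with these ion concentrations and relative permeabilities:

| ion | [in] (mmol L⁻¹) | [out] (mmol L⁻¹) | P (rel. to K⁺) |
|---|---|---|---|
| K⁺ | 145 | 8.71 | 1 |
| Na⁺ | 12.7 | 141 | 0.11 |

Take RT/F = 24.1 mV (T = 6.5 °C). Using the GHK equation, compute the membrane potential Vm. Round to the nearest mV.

-43 mV

Vm = 24.1 · ln[(Σ P·[cation]ₒ + Σ P·[anion]ᵢ) / (Σ P·[cation]ᵢ + Σ P·[anion]ₒ)]
Numerator = 1×8.71 + 0.11×141 = 24.22
Denominator = 1×145 + 0.11×12.7 = 146.4
Vm = 24.1 · ln(0.16544) = 24.1 × (-1.7991) = -43.36 mV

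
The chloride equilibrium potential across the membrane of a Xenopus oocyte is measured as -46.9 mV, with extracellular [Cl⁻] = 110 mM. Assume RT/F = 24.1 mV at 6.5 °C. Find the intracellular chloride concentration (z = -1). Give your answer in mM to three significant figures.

15.7 mM

Nernst: E = (24.1/-1) · ln([out]/[in]), so ln([out]/[in]) = -46.9 × -1 / 24.1 = 1.9461.
[out]/[in] = e^(1.9461) = 7.001.
[in] = 110 / 7.001 = 15.71 mM.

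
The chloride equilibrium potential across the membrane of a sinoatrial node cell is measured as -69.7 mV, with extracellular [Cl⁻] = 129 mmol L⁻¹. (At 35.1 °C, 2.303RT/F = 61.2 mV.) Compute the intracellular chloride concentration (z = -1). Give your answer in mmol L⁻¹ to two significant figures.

9.4 mmol L⁻¹

Nernst: E = (61.2/-1) · log₁₀([out]/[in]), so log₁₀([out]/[in]) = -69.7 × -1 / 61.2 = 1.1389.
[out]/[in] = 10^(1.1389) = 13.77.
[in] = 129 / 13.77 = 9.369 mmol L⁻¹.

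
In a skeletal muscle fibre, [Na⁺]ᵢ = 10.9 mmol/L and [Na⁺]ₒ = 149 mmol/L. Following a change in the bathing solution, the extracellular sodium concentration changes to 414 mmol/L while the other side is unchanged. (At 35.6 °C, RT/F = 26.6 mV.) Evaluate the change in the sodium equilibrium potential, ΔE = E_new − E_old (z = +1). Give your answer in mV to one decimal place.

27.2 mV

E_old = (26.6/1)·ln(149/10.9) = 69.56 mV
E_new = (26.6/1)·ln(414/10.9) = 96.75 mV
ΔE = 96.75 − (69.56) = 27.18 mV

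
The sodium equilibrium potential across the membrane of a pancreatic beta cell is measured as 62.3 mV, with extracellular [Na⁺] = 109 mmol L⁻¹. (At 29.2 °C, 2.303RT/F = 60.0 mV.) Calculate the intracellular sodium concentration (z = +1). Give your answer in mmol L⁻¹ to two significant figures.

10 mmol L⁻¹

Nernst: E = (60.0/1) · log₁₀([out]/[in]), so log₁₀([out]/[in]) = 62.3 × 1 / 60.0 = 1.0383.
[out]/[in] = 10^(1.0383) = 10.92.
[in] = 109 / 10.92 = 9.979 mmol L⁻¹.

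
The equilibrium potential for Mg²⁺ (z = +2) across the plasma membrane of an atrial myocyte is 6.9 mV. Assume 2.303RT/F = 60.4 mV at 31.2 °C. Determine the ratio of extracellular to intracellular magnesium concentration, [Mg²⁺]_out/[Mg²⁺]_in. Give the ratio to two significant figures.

1.7

log₁₀([out]/[in]) = E·z/(60.4) = 6.9 × 2 / 60.4 = 0.2285
[out]/[in] = 10^(0.2285) = 1.692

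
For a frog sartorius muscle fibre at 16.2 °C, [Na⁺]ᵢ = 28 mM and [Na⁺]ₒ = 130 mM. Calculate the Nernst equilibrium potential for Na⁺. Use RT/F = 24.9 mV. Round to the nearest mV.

38 mV

E = (24.9/z) · ln([Na⁺]_out/[Na⁺]_in) with z = +1.
= (24.9/1) · ln(130/28) = 24.90 · ln(4.643)
= 24.90 · (1.5353) = 38.23 mV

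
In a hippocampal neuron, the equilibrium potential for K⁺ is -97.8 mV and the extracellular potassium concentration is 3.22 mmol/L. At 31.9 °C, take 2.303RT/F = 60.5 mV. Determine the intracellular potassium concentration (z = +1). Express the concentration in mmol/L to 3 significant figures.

133 mmol/L

Nernst: E = (60.5/1) · log₁₀([out]/[in]), so log₁₀([out]/[in]) = -97.8 × 1 / 60.5 = -1.6165.
[out]/[in] = 10^(-1.6165) = 0.02418.
[in] = 3.22 / 0.02418 = 133.2 mmol/L.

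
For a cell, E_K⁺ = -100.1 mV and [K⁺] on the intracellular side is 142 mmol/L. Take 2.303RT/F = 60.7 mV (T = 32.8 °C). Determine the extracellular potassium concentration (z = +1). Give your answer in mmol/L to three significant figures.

3.19 mmol/L

Nernst: E = (60.7/1) · log₁₀([out]/[in]), so log₁₀([out]/[in]) = -100.1 × 1 / 60.7 = -1.6491.
[out]/[in] = 10^(-1.6491) = 0.02243.
[out] = 0.02243 × 142 = 3.186 mmol/L.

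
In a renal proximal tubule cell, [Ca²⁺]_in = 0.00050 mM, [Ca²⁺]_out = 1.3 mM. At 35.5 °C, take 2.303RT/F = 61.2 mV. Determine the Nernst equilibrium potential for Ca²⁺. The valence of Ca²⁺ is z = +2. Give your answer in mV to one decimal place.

E = (61.2/z) · log₁₀([Ca²⁺]_out/[Ca²⁺]_in) with z = +2.
= (61.2/2) · log₁₀(1.3/0.00050) = 30.60 · log₁₀(2600)
= 30.60 · (3.4150) = 104.50 mV

104.5 mV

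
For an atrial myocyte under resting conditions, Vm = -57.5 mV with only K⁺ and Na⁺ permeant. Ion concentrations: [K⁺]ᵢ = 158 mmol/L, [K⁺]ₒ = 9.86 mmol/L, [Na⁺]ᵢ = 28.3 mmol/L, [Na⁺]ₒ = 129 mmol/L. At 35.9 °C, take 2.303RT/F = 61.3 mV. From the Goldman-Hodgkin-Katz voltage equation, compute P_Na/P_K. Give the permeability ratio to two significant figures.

Let α = P_Na/P_K. GHK: Vm = 61.3·log₁₀[(Kₒ + α·Naₒ)/(Kᵢ + α·Naᵢ)].
10^(Vm/61.3) = 10^(-57.5/61.3) = 0.11534
So 0.11534·(Kᵢ + α·Naᵢ) = Kₒ + α·Naₒ → α = (0.11534·158.0 − 9.86) / (129.0 − 0.11534·28.3)
α = (18.22 − 9.86) / (129.0 − 3.264) = 8.364/125.7 = 0.06652

0.067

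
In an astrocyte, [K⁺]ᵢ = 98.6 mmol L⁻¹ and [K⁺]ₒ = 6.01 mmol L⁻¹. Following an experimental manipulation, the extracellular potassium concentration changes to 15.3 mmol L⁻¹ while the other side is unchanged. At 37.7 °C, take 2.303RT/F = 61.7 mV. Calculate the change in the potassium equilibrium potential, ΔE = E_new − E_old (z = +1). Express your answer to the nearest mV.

E_old = (61.7/1)·log₁₀(6.01/98.6) = -74.97 mV
E_new = (61.7/1)·log₁₀(15.3/98.6) = -49.93 mV
ΔE = -49.93 − (-74.97) = 25.04 mV

25 mV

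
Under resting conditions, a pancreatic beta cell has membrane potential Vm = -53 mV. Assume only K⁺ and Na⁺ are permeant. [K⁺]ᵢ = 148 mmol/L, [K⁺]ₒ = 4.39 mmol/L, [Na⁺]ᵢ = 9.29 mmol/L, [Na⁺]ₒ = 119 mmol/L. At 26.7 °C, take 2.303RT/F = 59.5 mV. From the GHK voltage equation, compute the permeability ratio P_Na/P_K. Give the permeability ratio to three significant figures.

0.124

Let α = P_Na/P_K. GHK: Vm = 59.5·log₁₀[(Kₒ + α·Naₒ)/(Kᵢ + α·Naᵢ)].
10^(Vm/59.5) = 10^(-53.0/59.5) = 0.1286
So 0.1286·(Kᵢ + α·Naᵢ) = Kₒ + α·Naₒ → α = (0.1286·148.0 − 4.39) / (119.0 − 0.1286·9.29)
α = (19.03 − 4.39) / (119.0 − 1.195) = 14.64/117.8 = 0.1243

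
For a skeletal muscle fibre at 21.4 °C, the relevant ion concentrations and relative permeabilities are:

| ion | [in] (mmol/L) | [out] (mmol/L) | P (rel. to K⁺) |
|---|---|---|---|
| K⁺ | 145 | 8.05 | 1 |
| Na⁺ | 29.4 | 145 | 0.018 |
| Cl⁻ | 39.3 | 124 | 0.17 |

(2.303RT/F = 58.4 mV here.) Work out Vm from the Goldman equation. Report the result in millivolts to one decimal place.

-57.4 mV

Vm = 58.4 · log₁₀[(Σ P·[cation]ₒ + Σ P·[anion]ᵢ) / (Σ P·[cation]ᵢ + Σ P·[anion]ₒ)]
Numerator = 1×8.05 + 0.018×145 + 0.17×39.3 = 17.34
Denominator = 1×145 + 0.018×29.4 + 0.17×124 = 166.6
Vm = 58.4 · log₁₀(0.10408) = 58.4 × (-0.9826) = -57.39 mV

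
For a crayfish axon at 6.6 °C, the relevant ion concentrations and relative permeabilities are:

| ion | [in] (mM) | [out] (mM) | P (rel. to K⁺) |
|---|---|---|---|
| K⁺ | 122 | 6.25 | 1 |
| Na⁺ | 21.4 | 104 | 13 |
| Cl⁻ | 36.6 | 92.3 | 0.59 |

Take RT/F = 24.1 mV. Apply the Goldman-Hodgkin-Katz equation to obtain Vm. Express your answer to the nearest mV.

27 mV

Vm = 24.1 · ln[(Σ P·[cation]ₒ + Σ P·[anion]ᵢ) / (Σ P·[cation]ᵢ + Σ P·[anion]ₒ)]
Numerator = 1×6.25 + 13×104 + 0.59×36.6 = 1380
Denominator = 1×122 + 13×21.4 + 0.59×92.3 = 454.7
Vm = 24.1 · ln(3.0349) = 24.1 × (1.1102) = 26.76 mV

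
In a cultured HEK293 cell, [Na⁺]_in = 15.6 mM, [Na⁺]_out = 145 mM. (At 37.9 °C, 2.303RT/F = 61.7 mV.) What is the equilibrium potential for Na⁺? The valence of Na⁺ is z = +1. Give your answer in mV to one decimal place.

59.7 mV

E = (61.7/z) · log₁₀([Na⁺]_out/[Na⁺]_in) with z = +1.
= (61.7/1) · log₁₀(145/15.6) = 61.70 · log₁₀(9.295)
= 61.70 · (0.9682) = 59.74 mV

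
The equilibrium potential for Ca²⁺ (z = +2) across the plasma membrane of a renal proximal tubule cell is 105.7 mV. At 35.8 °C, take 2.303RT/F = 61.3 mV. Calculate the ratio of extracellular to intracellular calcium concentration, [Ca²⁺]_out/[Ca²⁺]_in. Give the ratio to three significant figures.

2810

log₁₀([out]/[in]) = E·z/(61.3) = 105.7 × 2 / 61.3 = 3.4486
[out]/[in] = 10^(3.4486) = 2809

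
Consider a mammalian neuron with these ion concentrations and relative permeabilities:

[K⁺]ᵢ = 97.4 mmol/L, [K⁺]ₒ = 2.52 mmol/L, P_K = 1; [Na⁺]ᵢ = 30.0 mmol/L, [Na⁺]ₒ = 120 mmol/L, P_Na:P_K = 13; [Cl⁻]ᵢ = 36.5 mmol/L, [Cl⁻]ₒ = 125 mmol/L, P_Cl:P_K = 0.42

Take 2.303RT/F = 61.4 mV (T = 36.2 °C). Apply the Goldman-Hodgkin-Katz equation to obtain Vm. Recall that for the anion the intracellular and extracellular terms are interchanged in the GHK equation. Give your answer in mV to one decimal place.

28.6 mV

Vm = 61.4 · log₁₀[(Σ P·[cation]ₒ + Σ P·[anion]ᵢ) / (Σ P·[cation]ᵢ + Σ P·[anion]ₒ)]
Numerator = 1×2.52 + 13×120 + 0.42×36.5 = 1578
Denominator = 1×97.4 + 13×30.0 + 0.42×125 = 539.9
Vm = 61.4 · log₁₀(2.9225) = 61.4 × (0.4658) = 28.60 mV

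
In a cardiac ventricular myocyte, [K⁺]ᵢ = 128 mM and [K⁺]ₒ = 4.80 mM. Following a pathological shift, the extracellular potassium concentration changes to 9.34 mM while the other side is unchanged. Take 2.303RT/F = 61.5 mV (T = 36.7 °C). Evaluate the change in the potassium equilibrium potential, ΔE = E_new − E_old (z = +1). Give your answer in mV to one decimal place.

E_old = (61.5/1)·log₁₀(4.80/128) = -87.70 mV
E_new = (61.5/1)·log₁₀(9.34/128) = -69.92 mV
ΔE = -69.92 − (-87.70) = 17.78 mV

17.8 mV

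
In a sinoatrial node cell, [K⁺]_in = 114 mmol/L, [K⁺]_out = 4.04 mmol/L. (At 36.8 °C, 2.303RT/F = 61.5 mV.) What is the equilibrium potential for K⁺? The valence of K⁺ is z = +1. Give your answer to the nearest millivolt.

-89 mV

E = (61.5/z) · log₁₀([K⁺]_out/[K⁺]_in) with z = +1.
= (61.5/1) · log₁₀(4.04/114) = 61.50 · log₁₀(0.03544)
= 61.50 · (-1.4505) = -89.21 mV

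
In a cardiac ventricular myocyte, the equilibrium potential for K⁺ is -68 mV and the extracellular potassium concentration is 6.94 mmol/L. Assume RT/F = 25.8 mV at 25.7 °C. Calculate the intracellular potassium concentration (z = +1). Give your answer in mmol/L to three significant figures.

Nernst: E = (25.8/1) · ln([out]/[in]), so ln([out]/[in]) = -68.0 × 1 / 25.8 = -2.6357.
[out]/[in] = e^(-2.6357) = 0.07167.
[in] = 6.94 / 0.07167 = 96.83 mmol/L.

96.8 mmol/L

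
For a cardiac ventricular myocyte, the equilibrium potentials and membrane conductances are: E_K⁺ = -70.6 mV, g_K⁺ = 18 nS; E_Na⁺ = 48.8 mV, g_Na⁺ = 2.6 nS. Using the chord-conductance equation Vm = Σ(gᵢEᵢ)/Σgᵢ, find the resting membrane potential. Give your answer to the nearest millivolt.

Σ gᵢEᵢ = 18·(-70.6) + 2.6·(48.8) = -1143.92
Σ gᵢ = 18 + 2.6 = 20.6
Vm = -1143.92 / 20.6 = -55.53 mV

-56 mV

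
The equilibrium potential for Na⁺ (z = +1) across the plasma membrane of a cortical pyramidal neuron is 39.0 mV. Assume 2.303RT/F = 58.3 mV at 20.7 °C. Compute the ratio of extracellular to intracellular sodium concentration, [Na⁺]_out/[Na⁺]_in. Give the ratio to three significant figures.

log₁₀([out]/[in]) = E·z/(58.3) = 39.0 × 1 / 58.3 = 0.6690
[out]/[in] = 10^(0.6690) = 4.666

4.67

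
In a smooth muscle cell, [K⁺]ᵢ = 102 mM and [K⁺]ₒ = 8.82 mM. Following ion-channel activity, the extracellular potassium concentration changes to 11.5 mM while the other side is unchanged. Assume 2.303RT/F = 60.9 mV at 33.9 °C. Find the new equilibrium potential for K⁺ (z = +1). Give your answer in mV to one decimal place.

After the shift: [K⁺]_out = 11.5, [K⁺]_in = 102 mM.
E_new = (60.9/1)·log₁₀(11.5/102) = 60.90 · (-0.9479) = -57.73 mV

-57.7 mV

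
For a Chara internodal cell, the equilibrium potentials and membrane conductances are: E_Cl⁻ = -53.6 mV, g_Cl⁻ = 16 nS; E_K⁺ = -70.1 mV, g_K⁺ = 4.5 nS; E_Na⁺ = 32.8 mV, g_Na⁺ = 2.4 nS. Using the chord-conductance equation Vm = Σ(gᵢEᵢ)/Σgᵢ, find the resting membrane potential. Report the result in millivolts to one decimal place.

-47.8 mV

Σ gᵢEᵢ = 16·(-53.6) + 4.5·(-70.1) + 2.4·(32.8) = -1094.33
Σ gᵢ = 16 + 4.5 + 2.4 = 22.9
Vm = -1094.33 / 22.9 = -47.79 mV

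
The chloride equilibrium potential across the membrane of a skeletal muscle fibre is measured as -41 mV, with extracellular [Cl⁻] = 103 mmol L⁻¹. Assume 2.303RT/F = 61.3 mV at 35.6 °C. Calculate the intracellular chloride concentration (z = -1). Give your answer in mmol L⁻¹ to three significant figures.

22.1 mmol L⁻¹

Nernst: E = (61.3/-1) · log₁₀([out]/[in]), so log₁₀([out]/[in]) = -41.0 × -1 / 61.3 = 0.6688.
[out]/[in] = 10^(0.6688) = 4.665.
[in] = 103 / 4.665 = 22.08 mmol L⁻¹.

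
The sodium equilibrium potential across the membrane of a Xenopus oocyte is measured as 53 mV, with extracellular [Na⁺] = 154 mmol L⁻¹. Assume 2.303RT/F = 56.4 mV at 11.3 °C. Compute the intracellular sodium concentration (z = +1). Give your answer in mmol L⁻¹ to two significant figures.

Nernst: E = (56.4/1) · log₁₀([out]/[in]), so log₁₀([out]/[in]) = 53.0 × 1 / 56.4 = 0.9397.
[out]/[in] = 10^(0.9397) = 8.704.
[in] = 154 / 8.704 = 17.69 mmol L⁻¹.

18 mmol L⁻¹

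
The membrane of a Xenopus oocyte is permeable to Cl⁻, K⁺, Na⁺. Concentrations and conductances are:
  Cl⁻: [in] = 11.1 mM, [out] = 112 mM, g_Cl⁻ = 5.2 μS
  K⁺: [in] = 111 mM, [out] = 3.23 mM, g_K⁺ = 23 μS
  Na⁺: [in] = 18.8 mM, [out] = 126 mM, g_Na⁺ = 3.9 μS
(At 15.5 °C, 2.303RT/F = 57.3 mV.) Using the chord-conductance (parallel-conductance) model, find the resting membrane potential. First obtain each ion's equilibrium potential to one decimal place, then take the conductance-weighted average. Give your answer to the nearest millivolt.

E_Cl⁻ = (57.3/-1)·log₁₀(112/11.1) = -57.5 mV
E_K⁺ = (57.3/1)·log₁₀(3.23/111) = -88.0 mV
E_Na⁺ = (57.3/1)·log₁₀(126/18.8) = 47.3 mV
Vm = (Σ gᵢEᵢ)/(Σ gᵢ) = (5.2·-57.5 + 23·-88.0 + 3.9·47.3) / (5.2 + 23 + 3.9)
= -2138.53 / 32.1 = -66.62 mV

-67 mV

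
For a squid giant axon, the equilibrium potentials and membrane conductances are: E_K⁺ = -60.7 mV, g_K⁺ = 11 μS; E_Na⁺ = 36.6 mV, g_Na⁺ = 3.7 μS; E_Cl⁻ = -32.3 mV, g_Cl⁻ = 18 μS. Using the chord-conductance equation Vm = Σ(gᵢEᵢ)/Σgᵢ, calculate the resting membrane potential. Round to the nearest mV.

Σ gᵢEᵢ = 11·(-60.7) + 3.7·(36.6) + 18·(-32.3) = -1113.68
Σ gᵢ = 11 + 3.7 + 18 = 32.7
Vm = -1113.68 / 32.7 = -34.06 mV

-34 mV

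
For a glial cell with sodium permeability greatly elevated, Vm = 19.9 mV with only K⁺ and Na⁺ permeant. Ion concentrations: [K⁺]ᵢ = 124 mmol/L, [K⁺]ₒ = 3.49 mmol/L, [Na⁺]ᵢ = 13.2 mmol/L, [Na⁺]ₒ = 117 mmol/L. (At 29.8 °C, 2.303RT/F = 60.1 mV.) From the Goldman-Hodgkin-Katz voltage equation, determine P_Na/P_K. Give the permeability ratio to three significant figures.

Let α = P_Na/P_K. GHK: Vm = 60.1·log₁₀[(Kₒ + α·Naₒ)/(Kᵢ + α·Naᵢ)].
10^(Vm/60.1) = 10^(19.9/60.1) = 2.1435
So 2.1435·(Kᵢ + α·Naᵢ) = Kₒ + α·Naₒ → α = (2.1435·124.0 − 3.49) / (117.0 − 2.1435·13.2)
α = (265.8 − 3.49) / (117.0 − 28.29) = 262.3/88.71 = 2.957

2.96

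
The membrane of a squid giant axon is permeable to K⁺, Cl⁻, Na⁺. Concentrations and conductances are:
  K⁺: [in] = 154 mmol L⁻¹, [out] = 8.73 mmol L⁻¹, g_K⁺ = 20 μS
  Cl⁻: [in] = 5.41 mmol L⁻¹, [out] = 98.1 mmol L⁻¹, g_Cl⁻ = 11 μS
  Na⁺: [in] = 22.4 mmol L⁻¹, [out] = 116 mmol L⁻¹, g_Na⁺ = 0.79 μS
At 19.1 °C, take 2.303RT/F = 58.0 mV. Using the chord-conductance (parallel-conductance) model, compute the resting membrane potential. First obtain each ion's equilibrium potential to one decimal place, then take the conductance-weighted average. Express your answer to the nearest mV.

-70 mV

E_K⁺ = (58.0/1)·log₁₀(8.73/154) = -72.3 mV
E_Cl⁻ = (58.0/-1)·log₁₀(98.1/5.41) = -73.0 mV
E_Na⁺ = (58.0/1)·log₁₀(116/22.4) = 41.4 mV
Vm = (Σ gᵢEᵢ)/(Σ gᵢ) = (20·-72.3 + 11·-73.0 + 0.79·41.4) / (20 + 11 + 0.79)
= -2216.29 / 31.79 = -69.72 mV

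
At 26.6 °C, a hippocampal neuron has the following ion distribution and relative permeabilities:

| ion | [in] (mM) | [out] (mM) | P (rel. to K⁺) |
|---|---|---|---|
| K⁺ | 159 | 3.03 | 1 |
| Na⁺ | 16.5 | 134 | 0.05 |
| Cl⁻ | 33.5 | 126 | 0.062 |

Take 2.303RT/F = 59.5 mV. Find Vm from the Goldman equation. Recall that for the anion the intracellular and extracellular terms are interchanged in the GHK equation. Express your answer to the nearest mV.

Vm = 59.5 · log₁₀[(Σ P·[cation]ₒ + Σ P·[anion]ᵢ) / (Σ P·[cation]ᵢ + Σ P·[anion]ₒ)]
Numerator = 1×3.03 + 0.05×134 + 0.062×33.5 = 11.81
Denominator = 1×159 + 0.05×16.5 + 0.062×126 = 167.6
Vm = 59.5 · log₁₀(0.070432) = 59.5 × (-1.1522) = -68.56 mV

-69 mV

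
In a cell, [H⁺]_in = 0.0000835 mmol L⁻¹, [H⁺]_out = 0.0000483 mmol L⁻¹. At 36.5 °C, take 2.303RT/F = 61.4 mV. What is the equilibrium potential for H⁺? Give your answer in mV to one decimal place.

E = (61.4/z) · log₁₀([H⁺]_out/[H⁺]_in) with z = +1.
= (61.4/1) · log₁₀(0.0000483/0.0000835) = 61.40 · log₁₀(0.5784)
= 61.40 · (-0.2377) = -14.60 mV

-14.6 mV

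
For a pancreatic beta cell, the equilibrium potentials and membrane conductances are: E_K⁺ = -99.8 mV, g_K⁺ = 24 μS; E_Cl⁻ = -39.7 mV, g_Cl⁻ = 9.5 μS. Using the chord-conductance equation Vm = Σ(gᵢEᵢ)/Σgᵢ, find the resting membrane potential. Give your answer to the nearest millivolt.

-83 mV

Σ gᵢEᵢ = 24·(-99.8) + 9.5·(-39.7) = -2772.35
Σ gᵢ = 24 + 9.5 = 33.5
Vm = -2772.35 / 33.5 = -82.76 mV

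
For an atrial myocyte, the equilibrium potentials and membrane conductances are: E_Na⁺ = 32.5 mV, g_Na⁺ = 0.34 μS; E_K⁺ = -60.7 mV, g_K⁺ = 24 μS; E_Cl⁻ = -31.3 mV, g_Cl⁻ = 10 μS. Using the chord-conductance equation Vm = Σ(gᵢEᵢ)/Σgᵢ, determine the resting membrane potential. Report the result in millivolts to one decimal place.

Σ gᵢEᵢ = 0.34·(32.5) + 24·(-60.7) + 10·(-31.3) = -1758.75
Σ gᵢ = 0.34 + 24 + 10 = 34.34
Vm = -1758.75 / 34.34 = -51.22 mV

-51.2 mV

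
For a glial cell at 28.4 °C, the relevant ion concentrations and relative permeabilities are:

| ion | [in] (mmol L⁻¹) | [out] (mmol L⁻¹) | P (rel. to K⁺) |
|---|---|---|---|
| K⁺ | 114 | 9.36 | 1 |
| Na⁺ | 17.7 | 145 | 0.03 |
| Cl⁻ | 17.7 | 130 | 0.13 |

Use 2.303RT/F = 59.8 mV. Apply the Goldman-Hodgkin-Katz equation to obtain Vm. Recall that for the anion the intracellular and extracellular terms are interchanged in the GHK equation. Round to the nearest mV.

-55 mV

Vm = 59.8 · log₁₀[(Σ P·[cation]ₒ + Σ P·[anion]ᵢ) / (Σ P·[cation]ᵢ + Σ P·[anion]ₒ)]
Numerator = 1×9.36 + 0.03×145 + 0.13×17.7 = 16.01
Denominator = 1×114 + 0.03×17.7 + 0.13×130 = 131.4
Vm = 59.8 · log₁₀(0.12182) = 59.8 × (-0.9143) = -54.67 mV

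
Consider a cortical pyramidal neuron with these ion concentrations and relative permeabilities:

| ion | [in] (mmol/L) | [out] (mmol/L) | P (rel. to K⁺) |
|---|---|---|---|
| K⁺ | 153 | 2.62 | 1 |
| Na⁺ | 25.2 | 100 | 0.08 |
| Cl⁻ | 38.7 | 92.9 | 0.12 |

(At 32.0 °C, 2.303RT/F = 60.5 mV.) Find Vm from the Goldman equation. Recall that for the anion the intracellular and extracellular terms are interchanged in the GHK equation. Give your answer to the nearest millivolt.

Vm = 60.5 · log₁₀[(Σ P·[cation]ₒ + Σ P·[anion]ᵢ) / (Σ P·[cation]ᵢ + Σ P·[anion]ₒ)]
Numerator = 1×2.62 + 0.08×100 + 0.12×38.7 = 15.26
Denominator = 1×153 + 0.08×25.2 + 0.12×92.9 = 166.2
Vm = 60.5 · log₁₀(0.091861) = 60.5 × (-1.0369) = -62.73 mV

-63 mV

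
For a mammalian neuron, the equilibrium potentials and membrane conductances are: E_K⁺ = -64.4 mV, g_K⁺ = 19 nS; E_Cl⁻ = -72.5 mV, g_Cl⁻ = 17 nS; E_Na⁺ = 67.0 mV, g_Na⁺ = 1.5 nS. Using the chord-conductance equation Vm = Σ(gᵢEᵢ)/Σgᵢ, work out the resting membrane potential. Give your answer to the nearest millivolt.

Σ gᵢEᵢ = 19·(-64.4) + 17·(-72.5) + 1.5·(67.0) = -2355.60
Σ gᵢ = 19 + 17 + 1.5 = 37.5
Vm = -2355.60 / 37.5 = -62.82 mV

-63 mV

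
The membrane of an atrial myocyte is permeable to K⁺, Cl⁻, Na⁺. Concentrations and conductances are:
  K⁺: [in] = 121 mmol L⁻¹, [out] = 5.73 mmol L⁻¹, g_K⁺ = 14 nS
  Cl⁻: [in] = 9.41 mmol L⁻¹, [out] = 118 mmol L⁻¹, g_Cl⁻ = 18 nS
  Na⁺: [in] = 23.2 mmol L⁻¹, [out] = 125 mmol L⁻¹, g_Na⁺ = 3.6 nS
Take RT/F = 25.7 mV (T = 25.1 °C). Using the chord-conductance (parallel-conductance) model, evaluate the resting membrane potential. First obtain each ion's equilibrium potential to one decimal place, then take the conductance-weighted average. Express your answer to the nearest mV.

-59 mV

E_K⁺ = (25.7/1)·ln(5.73/121) = -78.4 mV
E_Cl⁻ = (25.7/-1)·ln(118/9.41) = -65.0 mV
E_Na⁺ = (25.7/1)·ln(125/23.2) = 43.3 mV
Vm = (Σ gᵢEᵢ)/(Σ gᵢ) = (14·-78.4 + 18·-65.0 + 3.6·43.3) / (14 + 18 + 3.6)
= -2111.72 / 35.6 = -59.32 mV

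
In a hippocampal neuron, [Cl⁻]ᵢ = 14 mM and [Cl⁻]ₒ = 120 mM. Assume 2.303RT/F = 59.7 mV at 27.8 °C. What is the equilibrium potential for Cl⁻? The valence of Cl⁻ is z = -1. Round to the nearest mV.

-56 mV

E = (59.7/z) · log₁₀([Cl⁻]_out/[Cl⁻]_in) with z = -1.
For an anion, dividing by z = -1 reverses the sign.
= (59.7/-1) · log₁₀(120/14) = -59.70 · log₁₀(8.571)
= -59.70 · (0.9331) = -55.70 mV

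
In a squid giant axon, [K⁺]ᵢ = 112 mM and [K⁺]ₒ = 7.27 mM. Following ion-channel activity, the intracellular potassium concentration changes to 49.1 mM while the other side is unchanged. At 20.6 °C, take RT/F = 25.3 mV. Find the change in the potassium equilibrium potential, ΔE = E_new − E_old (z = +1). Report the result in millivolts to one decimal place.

20.9 mV

E_old = (25.3/1)·ln(7.27/112) = -69.19 mV
E_new = (25.3/1)·ln(7.27/49.1) = -48.33 mV
ΔE = -48.33 − (-69.19) = 20.86 mV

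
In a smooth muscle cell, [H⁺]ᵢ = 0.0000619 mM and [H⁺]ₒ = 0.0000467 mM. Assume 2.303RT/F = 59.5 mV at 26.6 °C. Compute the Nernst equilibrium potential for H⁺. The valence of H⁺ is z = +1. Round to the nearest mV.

-7 mV

E = (59.5/z) · log₁₀([H⁺]_out/[H⁺]_in) with z = +1.
= (59.5/1) · log₁₀(0.0000467/0.0000619) = 59.50 · log₁₀(0.7544)
= 59.50 · (-0.1224) = -7.28 mV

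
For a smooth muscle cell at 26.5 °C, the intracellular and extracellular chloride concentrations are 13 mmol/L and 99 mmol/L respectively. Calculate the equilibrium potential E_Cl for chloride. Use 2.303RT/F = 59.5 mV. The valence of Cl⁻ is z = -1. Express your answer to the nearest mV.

E = (59.5/z) · log₁₀([Cl⁻]_out/[Cl⁻]_in) with z = -1.
For an anion, dividing by z = -1 reverses the sign.
= (59.5/-1) · log₁₀(99/13) = -59.50 · log₁₀(7.615)
= -59.50 · (0.8817) = -52.46 mV

-52 mV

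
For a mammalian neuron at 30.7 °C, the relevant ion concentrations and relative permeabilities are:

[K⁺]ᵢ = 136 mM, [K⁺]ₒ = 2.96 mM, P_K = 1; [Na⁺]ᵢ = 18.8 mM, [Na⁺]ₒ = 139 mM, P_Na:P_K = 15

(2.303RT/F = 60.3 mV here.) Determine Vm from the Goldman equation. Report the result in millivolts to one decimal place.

42.1 mV

Vm = 60.3 · log₁₀[(Σ P·[cation]ₒ + Σ P·[anion]ᵢ) / (Σ P·[cation]ᵢ + Σ P·[anion]ₒ)]
Numerator = 1×2.96 + 15×139 = 2088
Denominator = 1×136 + 15×18.8 = 418
Vm = 60.3 · log₁₀(4.9951) = 60.3 × (0.6985) = 42.12 mV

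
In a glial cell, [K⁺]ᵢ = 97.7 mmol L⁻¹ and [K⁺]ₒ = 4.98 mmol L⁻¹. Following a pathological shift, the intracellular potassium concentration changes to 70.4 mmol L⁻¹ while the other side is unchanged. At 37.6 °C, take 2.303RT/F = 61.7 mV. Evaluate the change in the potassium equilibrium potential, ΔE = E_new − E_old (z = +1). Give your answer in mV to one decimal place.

E_old = (61.7/1)·log₁₀(4.98/97.7) = -79.76 mV
E_new = (61.7/1)·log₁₀(4.98/70.4) = -70.98 mV
ΔE = -70.98 − (-79.76) = 8.78 mV

8.8 mV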